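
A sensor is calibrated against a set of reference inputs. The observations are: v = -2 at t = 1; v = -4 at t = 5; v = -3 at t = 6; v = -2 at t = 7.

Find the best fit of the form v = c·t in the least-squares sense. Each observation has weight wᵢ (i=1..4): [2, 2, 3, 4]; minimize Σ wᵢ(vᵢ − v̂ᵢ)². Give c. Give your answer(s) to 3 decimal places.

c = -0.433

The normal equations are: 356·c = -154.
Hence c = -154 / 356 ≈ -0.432584.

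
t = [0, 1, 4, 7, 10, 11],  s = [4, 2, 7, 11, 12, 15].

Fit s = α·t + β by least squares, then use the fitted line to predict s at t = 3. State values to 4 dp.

ŝ = 5.8578

Normal-equation sums: Σt·t = 287, Σt = 33, Σ1 = 6.
And Σt·s = 392, Σs = 51.
Determinant 287·6 − 33² = 633.
α = (392·6 − 33·51)/633 = 223/211; β = (287·51 − 33·392)/633 = 567/211.
At t = 3: ŝ = (223/211)·(3) + (567/211)·(1) = 1236/211.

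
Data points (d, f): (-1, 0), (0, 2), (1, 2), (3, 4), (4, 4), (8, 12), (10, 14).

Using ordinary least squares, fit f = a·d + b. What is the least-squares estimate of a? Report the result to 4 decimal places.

a = 1.2809

The normal equations are: 191·a + 25·b = 266;  25·a + 7·b = 38.
Eliminating b: 7·(row 1) − 25·(row 2) gives 712·a = 7·266 − 25·38 = 912, so a = 114/89.
Then b = (38 − 25·(114/89))/7 = 76/89.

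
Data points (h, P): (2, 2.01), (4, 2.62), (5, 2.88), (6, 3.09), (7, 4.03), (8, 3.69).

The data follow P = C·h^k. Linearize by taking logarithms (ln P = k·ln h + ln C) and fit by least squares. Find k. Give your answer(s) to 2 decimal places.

k = 0.48

Taking logs, ln P = k·ln h + ln C, so regress ln P on ln h.
Σln h = 9.5060, Σ(ln h)² = 16.3136, Σln P = 6.5467, Σln h·ln P = 10.9701.
Equations: 16.3136·k + 9.5060·ln C = 10.9701;  9.5060·k + 6·ln C = 6.5467.
Slope k = (n·Σln h·ln P − Σln h·Σln P)/(n·Σ(ln h)² − (Σln h)²) = (6·10.9701 − 9.5060·6.5467)/7.5177 = 0.47731; ln C = (Σln P − k·Σln h)/n = 0.33490.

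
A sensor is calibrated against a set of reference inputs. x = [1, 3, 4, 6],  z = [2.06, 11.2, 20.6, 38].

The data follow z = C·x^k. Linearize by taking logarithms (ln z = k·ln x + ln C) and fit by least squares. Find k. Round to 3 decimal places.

k = 1.634

With ln zᵢ as the transformed response and ln xᵢ as the regressor:
Σln x = 4.2767, Σ(ln x)² = 6.3392, Σln z = 9.8015, Σln x·ln z = 13.3658.
Equations: 6.3392·k + 4.2767·ln C = 13.3658;  4.2767·k + 4·ln C = 9.8015.
Slope k = (n·Σln x·ln z − Σln x·Σln z)/(n·Σ(ln x)² − (Σln x)²) = (4·13.3658 − 4.2767·9.8015)/7.0668 = 1.63375; ln C = (Σln z − k·Σln x)/n = 0.70362.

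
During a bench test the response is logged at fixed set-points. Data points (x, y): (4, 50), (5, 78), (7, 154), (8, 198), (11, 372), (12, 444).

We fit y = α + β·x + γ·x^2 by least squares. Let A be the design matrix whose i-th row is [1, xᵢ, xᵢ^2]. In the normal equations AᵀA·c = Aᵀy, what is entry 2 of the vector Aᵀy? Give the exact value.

Entry 2 ↔ basis x, so (Aᵀy)_{2} = Σᵢ (x)·yᵢ = (4)·(50) + (5)·(78) + (7)·(154) + (8)·(198) + (11)·(372) + (12)·(444) = 12672.

12672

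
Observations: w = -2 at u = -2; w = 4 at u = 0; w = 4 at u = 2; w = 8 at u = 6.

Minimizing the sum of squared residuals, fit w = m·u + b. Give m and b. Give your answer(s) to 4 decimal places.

Compute the Gram sums: Σu·u = 44, Σu = 6, Σ1 = 4.
Moment sums: Σu·w = 60, Σw = 14.
Eliminating b: 4·(row 1) − 6·(row 2) gives 140·m = 4·60 − 6·14 = 156, so m = 39/35.
Then b = (14 − 6·(39/35))/4 = 64/35.

m = 1.1143, b = 1.8286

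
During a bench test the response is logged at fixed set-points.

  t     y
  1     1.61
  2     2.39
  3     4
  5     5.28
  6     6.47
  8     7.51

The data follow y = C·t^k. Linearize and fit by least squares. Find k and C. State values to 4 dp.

Let Y = ln y. Fitting Y = k·ln t + ln C by least squares:
Σln t = 7.2724, Σ(ln t)² = 11.8122, Σln y = 8.2812, Σln t·ln y = 12.3431.
Equations: 11.8122·k + 7.2724·ln C = 12.3431;  7.2724·k + 6·ln C = 8.2812.
Δ = 11.8122·6 − (7.2724)² = 17.9853; k = (12.3431·6 − 7.2724·8.2812)/17.9853 = 0.76922, ln C = (11.8122·8.2812 − 7.2724·12.3431)/17.9853 = 0.44784, so C = exp(0.44784) = 1.56493.

k = 0.7692, C = 1.5649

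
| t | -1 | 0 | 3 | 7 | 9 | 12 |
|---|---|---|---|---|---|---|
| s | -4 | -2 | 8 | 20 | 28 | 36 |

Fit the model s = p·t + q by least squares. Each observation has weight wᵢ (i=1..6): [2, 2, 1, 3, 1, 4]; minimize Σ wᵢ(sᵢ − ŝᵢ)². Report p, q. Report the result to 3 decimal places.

p = 3.124, q = -1.449

The normal system XᵀWX·[p, q]ᵀ = XᵀWs is [[815, 79]; [79, 13]]·[p, q]ᵀ = [2432, 228]ᵀ.
Determinant 815·13 − 79² = 4354.
p = (2432·13 − 79·228)/4354 = 6802/2177; q = (815·228 − 79·2432)/4354 = -3154/2177.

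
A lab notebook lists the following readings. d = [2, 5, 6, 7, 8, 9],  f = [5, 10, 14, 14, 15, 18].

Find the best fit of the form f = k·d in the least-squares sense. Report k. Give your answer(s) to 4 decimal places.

MᵀM·[k]ᵀ = Mᵀf reads: 259·k = 524.
(Σd·d = 259, Σd·f = 524.)
Hence k = 524 / 259 ≈ 2.02317.

k = 2.0232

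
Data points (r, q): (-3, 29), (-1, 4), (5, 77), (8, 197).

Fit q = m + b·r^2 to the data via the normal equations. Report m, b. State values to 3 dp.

The normal equations are: 4·m + 99·b = 307;  99·m + 4803·b = 14798.
Δ = 4·4803 − 99² = 9411.
m = (307·4803 − 99·14798)/9411 = 3173/3137; b = (4·14798 − 99·307)/9411 = 28799/9411.

m = 1.011, b = 3.060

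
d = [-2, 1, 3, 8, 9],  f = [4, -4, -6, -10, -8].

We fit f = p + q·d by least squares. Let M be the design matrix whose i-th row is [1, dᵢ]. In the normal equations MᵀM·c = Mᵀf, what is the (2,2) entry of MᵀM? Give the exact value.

159

Row 2 ↔ basis d, column 2 ↔ basis d, so (MᵀM)_{2,2} = Σᵢ (d)·(d) = (-2)·(-2) + (1)·(1) + (3)·(3) + (8)·(8) + (9)·(9) = 159.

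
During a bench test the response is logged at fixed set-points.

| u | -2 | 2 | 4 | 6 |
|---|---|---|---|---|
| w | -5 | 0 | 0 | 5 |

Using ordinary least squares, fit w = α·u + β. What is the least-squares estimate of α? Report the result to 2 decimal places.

α = 1.14

With design matrix X, XᵀX = [[60, 10]; [10, 4]] and Xᵀw = [40, 0]ᵀ.
Δ = 60·4 − 10² = 140.
α = (40·4 − 10·0)/140 = 8/7; β = (60·0 − 10·40)/140 = -20/7.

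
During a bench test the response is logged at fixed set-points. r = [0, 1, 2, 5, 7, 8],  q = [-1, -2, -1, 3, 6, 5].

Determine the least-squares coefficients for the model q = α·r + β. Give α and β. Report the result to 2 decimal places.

α = 1.00, β = -2.16

Forming XᵀX = [[143, 23]; [23, 6]] and Xᵀq = [93, 10]ᵀ gives XᵀX·[α, β]ᵀ = Xᵀq.
Δ = 143·6 − 23² = 329.
α = (93·6 − 23·10)/329 = 328/329; β = (143·10 − 23·93)/329 = -709/329.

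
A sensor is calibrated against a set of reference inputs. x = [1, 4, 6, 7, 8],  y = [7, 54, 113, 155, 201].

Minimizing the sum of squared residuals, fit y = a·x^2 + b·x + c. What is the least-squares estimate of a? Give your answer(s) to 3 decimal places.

a = 3.098

Compute the Gram sums: Σx^2·x^2 = 8050, Σx^2·x = 1136, Σx^2 = 166, Σx·x = 166, Σx = 26, Σ1 = 5.
Moment sums: Σx^2·y = 25398, Σx·y = 3594, Σy = 530.
Normal equations: [[8050, 1136, 166]; [1136, 166, 26]; [166, 26, 5]]·[a, b, c]ᵀ = [25398, 3594, 530]ᵀ.
Row-reducing yields a = 443/143, b = -3/13, c = 622/143.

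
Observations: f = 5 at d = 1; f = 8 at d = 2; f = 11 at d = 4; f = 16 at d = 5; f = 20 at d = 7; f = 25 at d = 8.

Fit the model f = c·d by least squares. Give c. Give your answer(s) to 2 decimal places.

The normal equations are: 159·c = 485.
(Σd·d = 159, Σd·f = 485.)
c = 485/159 = 3.05031.

c = 3.05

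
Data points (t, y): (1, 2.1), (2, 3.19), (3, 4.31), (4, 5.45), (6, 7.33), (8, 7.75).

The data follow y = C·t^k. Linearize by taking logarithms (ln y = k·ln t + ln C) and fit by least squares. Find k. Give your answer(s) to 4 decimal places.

k = 0.6631

Linearized form: ln y = k·ln t + ln C. From the 6 transformed points,
XᵀX = [[11.1437, 7.0493]; [7.0493, 6]], rhs = [12.5869, 9.0982]ᵀ  (here Σln t = 7.0493, Σ(ln t)² = 11.1437, Σln y = 9.0982, Σln t·ln y = 12.5869).
Solving (det = 17.1702): k = 0.66312, ln C = 0.73727.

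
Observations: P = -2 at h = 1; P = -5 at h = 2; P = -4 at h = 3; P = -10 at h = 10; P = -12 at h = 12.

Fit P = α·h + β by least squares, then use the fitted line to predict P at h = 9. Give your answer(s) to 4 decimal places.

XᵀX·[α, β]ᵀ = XᵀP reads: 258·α + 28·β = -268;  28·α + 5·β = -33.
det = 258·5 − 28² = 506.
α = ((-268)·5 − 28·(-33))/506 = -208/253; β = (258·(-33) − 28·(-268))/506 = -505/253.
At h = 9: P̂ = (-208/253)·(9) + (-505/253)·(1) = -2377/253.

P̂ = -9.3953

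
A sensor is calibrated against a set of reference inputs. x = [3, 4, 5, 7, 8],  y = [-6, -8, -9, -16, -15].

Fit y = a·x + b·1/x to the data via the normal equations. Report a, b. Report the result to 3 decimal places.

a = -2.028, b = 0.727

Normal-equation sums: Σx·x = 163, Σx·1/x = 5, Σ1/x·1/x = 176149/705600.
And Σx·y = -327, Σ1/x·y = -2789/280.
So MᵀM·[a, b]ᵀ = Mᵀy: [[163, 5]; [5, 176149/705600]]·[a, b]ᵀ = [-327, -2789/280]ᵀ.
Eliminating b: (176149/705600)·(row 1) − 5·(row 2) gives (11072287/705600)·a = (176149/705600)·(-327) − 5·(-2789/280) = -7486441/235200, so a = -22459323/11072287.
Then b = ((-2789/280) − 5·(-22459323/11072287))/(176149/705600) = 8046360/11072287.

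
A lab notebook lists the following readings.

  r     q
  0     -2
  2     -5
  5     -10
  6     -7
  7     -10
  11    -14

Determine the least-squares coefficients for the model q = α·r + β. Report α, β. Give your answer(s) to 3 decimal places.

Setting ∂/∂α … = 0 gives: 235·α + 31·β = -326;  31·α + 6·β = -48.
(Σr·r = 235, Σr = 31, Σ1 = 6, Σr·q = -326, Σq = -48.)
Δ = 235·6 − 31² = 449.
α = ((-326)·6 − 31·(-48))/449 = -468/449; β = (235·(-48) − 31·(-326))/449 = -1174/449.

α = -1.042, β = -2.615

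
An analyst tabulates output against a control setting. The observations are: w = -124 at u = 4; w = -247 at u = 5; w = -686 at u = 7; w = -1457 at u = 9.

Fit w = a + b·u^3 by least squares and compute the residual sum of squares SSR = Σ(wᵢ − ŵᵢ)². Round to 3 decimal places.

The normal equations are: 4·a + 1261·b = -2514;  1261·a + 668811·b = -1336262.
Eliminating b: 668811·(row 1) − 1261·(row 2) gives 1085123·a = 668811·(-2514) − 1261·(-1336262) = 3635528, so a = 279656/83471.
Then b = ((-1336262) − 1261·(279656/83471))/668811 = -2174894/1085123.
Residuals: 1002436/1085123, 200841/1085123, -2041264/1085123, 837987/1085123; SSR = 5450254/1085123.

SSR = 5.023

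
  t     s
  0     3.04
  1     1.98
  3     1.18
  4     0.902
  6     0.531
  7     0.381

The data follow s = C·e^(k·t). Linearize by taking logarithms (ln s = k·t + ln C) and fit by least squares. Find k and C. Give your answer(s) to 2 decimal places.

Taking logs, ln s = k·t + ln C, so regress ln s on t.
XᵀX = [[111.0000, 21.0000]; [21.0000, 6]], rhs = [-9.7856, 0.2594]ᵀ  (here Σt = 21.0000, Σ(t)² = 111.0000, Σln s = 0.2594, Σt·ln s = -9.7856).
Slope k = (n·Σt·ln s − Σt·Σln s)/(n·Σ(t)² − (Σt)²) = (6·-9.7856 − 21.0000·0.2594)/225.0000 = -0.28516; ln C = (Σln s − k·Σt)/n = 1.04128, so C = exp(1.04128) = 2.83284.

k = -0.29, C = 2.83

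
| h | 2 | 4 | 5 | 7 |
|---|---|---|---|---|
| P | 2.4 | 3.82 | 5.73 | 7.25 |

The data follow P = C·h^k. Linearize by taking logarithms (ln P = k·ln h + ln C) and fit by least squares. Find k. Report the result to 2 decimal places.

With ln Pᵢ as the transformed response and ln hᵢ as the regressor:
Over the data: Σln h = 5.6348, Σ(ln h)² = 8.7791, Σln P = 5.9424, Σln h·ln P = 9.1293.
Normal system: [[8.7791, 5.6348]; [5.6348, 4]]·[k, ln C]ᵀ = [9.1293, 5.9424]ᵀ.
Solving (det = 3.3656): k = 0.90109, ln C = 0.21624.

k = 0.90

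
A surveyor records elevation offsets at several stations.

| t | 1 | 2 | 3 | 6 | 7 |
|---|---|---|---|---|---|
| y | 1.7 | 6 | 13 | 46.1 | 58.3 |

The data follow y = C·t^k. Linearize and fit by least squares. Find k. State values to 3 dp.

k = 1.828

Taking logs, ln y = k·ln t + ln C, so regress ln y on ln t.
Σln t = 5.5294, Σ(ln t)² = 8.6844, Σln y = 12.7838, Σln t·ln y = 18.8350.
Equations: 8.6844·k + 5.5294·ln C = 18.8350;  5.5294·k + 5·ln C = 12.7838.
Slope k = (n·Σln t·ln y − Σln t·Σln y)/(n·Σ(ln t)² − (Σln t)²) = (5·18.8350 − 5.5294·12.7838)/12.8473 = 1.82827; ln C = (Σln y − k·Σln t)/n = 0.53489.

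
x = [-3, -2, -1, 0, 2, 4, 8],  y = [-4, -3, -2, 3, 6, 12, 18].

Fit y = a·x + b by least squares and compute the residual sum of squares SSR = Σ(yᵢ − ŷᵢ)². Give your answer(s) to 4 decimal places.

SSR = 8.3794

Normal-equation sums: Σx·x = 98, Σx = 8, Σ1 = 7.
Moment sums: Σx·y = 224, Σy = 30.
Normal equations: [[98, 8]; [8, 7]]·[a, b]ᵀ = [224, 30]ᵀ.
Eliminating b: 7·(row 1) − 8·(row 2) gives 622·a = 7·224 − 8·30 = 1328, so a = 664/311.
Then b = (30 − 8·(664/311))/7 = 574/311.
Residuals: 174/311, -179/311, -532/311, 359/311, -36/311, 502/311, -288/311; SSR = 2606/311.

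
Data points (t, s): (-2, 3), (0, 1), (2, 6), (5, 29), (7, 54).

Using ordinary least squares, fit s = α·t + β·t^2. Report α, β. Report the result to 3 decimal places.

α = 0.731, β = 1.002

Compute the Gram sums: Σt·t = 82, Σt·t^2 = 468, Σt^2·t^2 = 3058.
And Σt·s = 529, Σt^2·s = 3407.
So XᵀX·[α, β]ᵀ = Xᵀs: [[82, 468]; [468, 3058]]·[α, β]ᵀ = [529, 3407]ᵀ.
Eliminating β: 3058·(row 1) − 468·(row 2) gives 31732·α = 3058·529 − 468·3407 = 23206, so α = 11603/15866.
Then β = (3407 − 468·(11603/15866))/3058 = 15901/15866.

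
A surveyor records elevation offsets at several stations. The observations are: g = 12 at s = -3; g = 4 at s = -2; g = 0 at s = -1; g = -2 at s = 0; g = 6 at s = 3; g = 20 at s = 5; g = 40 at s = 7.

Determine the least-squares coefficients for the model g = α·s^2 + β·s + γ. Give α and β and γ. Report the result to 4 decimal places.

α = 0.9890, β = -0.9302, γ = -1.0801

Compute the Gram sums: Σs^2·s^2 = 3205, Σs^2·s = 459, Σs^2 = 97, Σs·s = 97, Σs = 9, Σ1 = 7.
For Aᵀg: Σs^2·g = 2638, Σs·g = 354, Σg = 80.
Normal equations: [[3205, 459, 97]; [459, 97, 9]; [97, 9, 7]]·[α, β, γ]ᵀ = [2638, 354, 80]ᵀ.
Solving the 3×3 system (Gaussian elimination) gives α = 6287/6357, β = -1971/2119, γ = -6866/6357.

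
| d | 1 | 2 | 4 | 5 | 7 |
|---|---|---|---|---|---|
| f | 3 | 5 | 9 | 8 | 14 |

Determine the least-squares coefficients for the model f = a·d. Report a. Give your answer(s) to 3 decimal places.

The normal system MᵀM·[a]ᵀ = Mᵀf is [[95]]·[a]ᵀ = [187]ᵀ.
Hence a = 187 / 95 ≈ 1.96842.

a = 1.968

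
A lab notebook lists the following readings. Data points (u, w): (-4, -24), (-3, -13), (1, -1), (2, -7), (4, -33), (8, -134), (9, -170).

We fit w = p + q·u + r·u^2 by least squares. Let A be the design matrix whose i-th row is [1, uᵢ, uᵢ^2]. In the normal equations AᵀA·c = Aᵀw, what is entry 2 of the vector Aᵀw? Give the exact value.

-2614

Entry 2 ↔ basis u, so (Aᵀw)_{2} = Σᵢ (u)·wᵢ = (-4)·(-24) + (-3)·(-13) + (1)·(-1) + (2)·(-7) + (4)·(-33) + (8)·(-134) + (9)·(-170) = -2614.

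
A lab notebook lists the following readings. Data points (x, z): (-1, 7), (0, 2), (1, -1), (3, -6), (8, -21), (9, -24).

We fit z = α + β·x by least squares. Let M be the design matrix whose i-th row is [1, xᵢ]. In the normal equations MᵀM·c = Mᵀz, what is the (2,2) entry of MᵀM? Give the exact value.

Row 2 ↔ basis x, column 2 ↔ basis x, so (MᵀM)_{2,2} = Σᵢ (x)·(x) = (-1)·(-1) + (0)·(0) + (1)·(1) + (3)·(3) + (8)·(8) + (9)·(9) = 156.

156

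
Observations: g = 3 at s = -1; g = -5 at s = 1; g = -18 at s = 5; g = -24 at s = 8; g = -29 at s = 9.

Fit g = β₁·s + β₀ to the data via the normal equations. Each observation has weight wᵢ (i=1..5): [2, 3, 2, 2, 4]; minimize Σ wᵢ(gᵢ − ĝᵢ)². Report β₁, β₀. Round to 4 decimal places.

The normal system AᵀWA·[β₁, β₀]ᵀ = AᵀWg is [[507, 63]; [63, 13]]·[β₁, β₀]ᵀ = [-1629, -209]ᵀ.
Determinant 507·13 − 63² = 2622.
β₁ = ((-1629)·13 − 63·(-209))/2622 = -1335/437; β₀ = (507·(-209) − 63·(-1629))/2622 = -556/437.

β₁ = -3.0549, β₀ = -1.2723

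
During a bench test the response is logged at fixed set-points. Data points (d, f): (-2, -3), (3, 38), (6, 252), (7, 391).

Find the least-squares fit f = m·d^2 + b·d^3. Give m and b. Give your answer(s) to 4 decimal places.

The normal system XᵀX·[m, b]ᵀ = Xᵀf is [[3794, 24794]; [24794, 165098]]·[m, b]ᵀ = [28561, 189595]ᵀ.
Δ = 3794·165098 − 24794² = 11639376.
m = (28561·165098 − 24794·189595)/11639376 = 134681/107772; b = (3794·189595 − 24794·28561)/11639376 = 14791/15396.

m = 1.2497, b = 0.9607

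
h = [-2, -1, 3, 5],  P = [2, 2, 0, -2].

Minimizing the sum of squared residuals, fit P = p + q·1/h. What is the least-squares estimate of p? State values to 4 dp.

Entries of MᵀM: Σ1 = 4, Σ1/h = -29/30, Σ1/h·1/h = 1261/900.
For MᵀP: ΣP = 2, Σ1/h·P = -17/5.
Eliminating q: (1261/900)·(row 1) − (-29/30)·(row 2) gives (467/100)·p = (1261/900)·2 − (-29/30)·(-17/5) = -109/225, so p = -436/4203.
Then q = ((-17/5) − (-29/30)·(-436/4203))/(1261/900) = -3500/1401.

p = -0.1037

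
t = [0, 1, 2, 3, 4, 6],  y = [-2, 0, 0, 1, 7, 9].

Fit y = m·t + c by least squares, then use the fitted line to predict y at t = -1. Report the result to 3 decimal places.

With design matrix M, MᵀM = [[66, 16]; [16, 6]] and Mᵀy = [85, 15]ᵀ.
Δ = 66·6 − 16² = 140.
m = (85·6 − 16·15)/140 = 27/14; c = (66·15 − 16·85)/140 = -37/14.
At t = -1: ŷ = (27/14)·(-1) + (-37/14)·(1) = -32/7.

ŷ = -4.571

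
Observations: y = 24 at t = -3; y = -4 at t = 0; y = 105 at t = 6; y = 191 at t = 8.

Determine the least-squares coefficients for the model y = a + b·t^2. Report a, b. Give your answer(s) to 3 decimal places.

The normal system XᵀX·[a, b]ᵀ = Xᵀy is [[4, 109]; [109, 5473]]·[a, b]ᵀ = [316, 16220]ᵀ.
Eliminating b: 5473·(row 1) − 109·(row 2) gives 10011·a = 5473·316 − 109·16220 = -38512, so a = -38512/10011.
Then b = (16220 − 109·(-38512/10011))/5473 = 30436/10011.

a = -3.847, b = 3.040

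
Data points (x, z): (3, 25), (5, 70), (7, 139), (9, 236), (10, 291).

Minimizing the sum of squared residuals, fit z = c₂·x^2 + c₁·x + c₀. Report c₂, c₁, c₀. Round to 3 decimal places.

Setting ∂/∂c₂ … = 0 gives: 19668·c₂ + 2224·c₁ + 264·c₀ = 57002;  2224·c₂ + 264·c₁ + 34·c₀ = 6432;  264·c₂ + 34·c₁ + 5·c₀ = 761.
Row-reducing yields c₂ = 7905/2522, c₁ = -6677/2522, c₀ = 5934/1261.

c₂ = 3.134, c₁ = -2.648, c₀ = 4.706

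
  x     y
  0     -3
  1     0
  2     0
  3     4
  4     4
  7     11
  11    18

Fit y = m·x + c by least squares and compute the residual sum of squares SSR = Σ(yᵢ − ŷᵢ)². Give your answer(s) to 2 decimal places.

Entries of MᵀM: Σx·x = 200, Σx = 28, Σ1 = 7.
And Σx·y = 303, Σy = 34.
So MᵀM·[m, c]ᵀ = Mᵀy: [[200, 28]; [28, 7]]·[m, c]ᵀ = [303, 34]ᵀ.
Eliminating c: 7·(row 1) − 28·(row 2) gives 616·m = 7·303 − 28·34 = 1169, so m = 167/88.
Then c = (34 − 28·(167/88))/7 = -421/154.
Residuals: -41/154, 515/616, -327/308, 641/616, -6/7, 277/616, -87/616; SSR = 2425/616.

SSR = 3.94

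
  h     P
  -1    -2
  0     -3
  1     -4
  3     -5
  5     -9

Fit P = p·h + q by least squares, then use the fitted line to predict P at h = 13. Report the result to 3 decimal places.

Compute the Gram sums: Σh·h = 36, Σh = 8, Σ1 = 5.
Right-hand side: Σh·P = -62, ΣP = -23.
Normal equations: [[36, 8]; [8, 5]]·[p, q]ᵀ = [-62, -23]ᵀ.
Δ = 36·5 − 8² = 116.
p = ((-62)·5 − 8·(-23))/116 = -63/58; q = (36·(-23) − 8·(-62))/116 = -83/29.
At h = 13: P̂ = (-63/58)·(13) + (-83/29)·(1) = -985/58.

P̂ = -16.983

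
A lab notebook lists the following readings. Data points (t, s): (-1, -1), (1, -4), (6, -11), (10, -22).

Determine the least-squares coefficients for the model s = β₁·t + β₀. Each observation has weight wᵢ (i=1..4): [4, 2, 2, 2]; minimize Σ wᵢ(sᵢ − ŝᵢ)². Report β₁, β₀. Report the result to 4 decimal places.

β₁ = -1.8191, β₀ = -2.3426

With design matrix M, MᵀWM = [[278, 30]; [30, 10]] and MᵀWs = [-576, -78]ᵀ.
Eliminating β₀: 10·(row 1) − 30·(row 2) gives 1880·β₁ = 10·(-576) − 30·(-78) = -3420, so β₁ = -171/94.
Then β₀ = ((-78) − 30·(-171/94))/10 = -1101/470.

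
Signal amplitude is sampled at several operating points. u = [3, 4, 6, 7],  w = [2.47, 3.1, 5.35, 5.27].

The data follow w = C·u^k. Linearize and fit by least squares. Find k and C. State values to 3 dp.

k = 0.987, C = 0.826

With ln wᵢ as the transformed response and ln uᵢ as the regressor:
Sums: Σln u = 6.2226, Σ(ln u)² = 10.1257, Σln w = 5.3747, Σln u·ln w = 8.8010.
Normal system: [[10.1257, 6.2226]; [6.2226, 4]]·[k, ln C]ᵀ = [8.8010, 5.3747]ᵀ.
Δ = 10.1257·4 − (6.2226)² = 1.7825; k = (8.8010·4 − 6.2226·5.3747)/1.7825 = 0.98687, ln C = (10.1257·5.3747 − 6.2226·8.8010)/1.7825 = -0.19153, so C = exp(-0.19153) = 0.82570.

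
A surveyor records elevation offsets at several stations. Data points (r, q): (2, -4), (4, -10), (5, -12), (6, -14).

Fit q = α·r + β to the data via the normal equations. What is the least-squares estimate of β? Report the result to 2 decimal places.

β = 0.69

Setting ∂/∂α … = 0 gives: 81·α + 17·β = -192;  17·α + 4·β = -40.
(Σr·r = 81, Σr = 17, Σ1 = 4, Σr·q = -192, Σq = -40.)
Determinant 81·4 − 17² = 35.
α = ((-192)·4 − 17·(-40))/35 = -88/35; β = (81·(-40) − 17·(-192))/35 = 24/35.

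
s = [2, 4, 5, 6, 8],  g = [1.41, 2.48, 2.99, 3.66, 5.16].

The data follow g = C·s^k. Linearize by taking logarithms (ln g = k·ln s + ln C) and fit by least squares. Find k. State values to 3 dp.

k = 0.917

Taking logs, ln g = k·ln s + ln C, so regress ln g on ln s.
Σln s = 7.5601, Σ(ln s)² = 12.5270, Σln g = 5.2855, Σln s·ln g = 8.9970.
Equations: 12.5270·k + 7.5601·ln C = 8.9970;  7.5601·k + 5·ln C = 5.2855.
Solving (det = 5.4804): k = 0.91712, ln C = -0.32959.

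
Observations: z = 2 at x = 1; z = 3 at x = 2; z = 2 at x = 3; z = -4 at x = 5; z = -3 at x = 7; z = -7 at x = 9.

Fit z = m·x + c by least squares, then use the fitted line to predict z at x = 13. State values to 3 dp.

ẑ = -11.635

Forming MᵀM = [[169, 27]; [27, 6]] and Mᵀz = [-90, -7]ᵀ gives MᵀM·[m, c]ᵀ = Mᵀz.
Eliminating c: 6·(row 1) − 27·(row 2) gives 285·m = 6·(-90) − 27·(-7) = -351, so m = -117/95.
Then c = ((-7) − 27·(-117/95))/6 = 1247/285.
At x = 13: ẑ = (-117/95)·(13) + (1247/285)·(1) = -3316/285.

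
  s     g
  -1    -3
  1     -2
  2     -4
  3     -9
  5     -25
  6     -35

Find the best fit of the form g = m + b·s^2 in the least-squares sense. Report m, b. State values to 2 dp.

m = -1.03, b = -0.94

Entries of MᵀM: Σ1 = 6, Σs^2 = 76, Σs^2·s^2 = 2020.
And Σg = -78, Σs^2·g = -1987.
MᵀM·[m, b]ᵀ = Mᵀg becomes [[6, 76]; [76, 2020]]·[m, b]ᵀ = [-78, -1987]ᵀ.
det = 6·2020 − 76² = 6344.
m = ((-78)·2020 − 76·(-1987))/6344 = -1637/1586; b = (6·(-1987) − 76·(-78))/6344 = -2997/3172.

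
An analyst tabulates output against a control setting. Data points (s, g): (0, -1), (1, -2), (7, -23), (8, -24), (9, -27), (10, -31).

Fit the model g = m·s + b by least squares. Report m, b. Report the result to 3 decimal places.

MᵀM·[m, b]ᵀ = Mᵀg reads: 295·m + 35·b = -908;  35·m + 6·b = -108.
det = 295·6 − 35² = 545.
m = ((-908)·6 − 35·(-108))/545 = -1668/545; b = (295·(-108) − 35·(-908))/545 = -16/109.

m = -3.061, b = -0.147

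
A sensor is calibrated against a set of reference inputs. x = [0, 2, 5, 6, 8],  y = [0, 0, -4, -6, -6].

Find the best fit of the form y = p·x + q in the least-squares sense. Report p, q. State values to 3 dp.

Forming MᵀM = [[129, 21]; [21, 5]] and Mᵀy = [-104, -16]ᵀ gives MᵀM·[p, q]ᵀ = Mᵀy.
Determinant 129·5 − 21² = 204.
p = ((-104)·5 − 21·(-16))/204 = -46/51; q = (129·(-16) − 21·(-104))/204 = 10/17.

p = -0.902, q = 0.588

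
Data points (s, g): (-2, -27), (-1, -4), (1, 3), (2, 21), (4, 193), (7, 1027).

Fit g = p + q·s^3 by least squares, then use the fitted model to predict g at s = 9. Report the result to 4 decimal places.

The normal equations are: 6·p + 407·q = 1213;  407·p + 121875·q = 365004.
(Σ1 = 6, Σs^3 = 407, Σs^3·s^3 = 121875, Σg = 1213, Σs^3·g = 365004.)
det = 6·121875 − 407² = 565601.
p = (1213·121875 − 407·365004)/565601 = -722253/565601; q = (6·365004 − 407·1213)/565601 = 1696333/565601.
At s = 9: ĝ = (-722253/565601)·(1) + (1696333/565601)·(729) = 1235904504/565601.

ĝ = 2185.1173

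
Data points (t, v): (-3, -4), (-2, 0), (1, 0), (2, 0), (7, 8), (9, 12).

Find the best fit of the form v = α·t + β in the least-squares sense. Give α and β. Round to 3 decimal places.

Sums needed: Σt·t = 148, Σt = 14, Σ1 = 6.
Moment sums: Σt·v = 176, Σv = 16.
MᵀM·[α, β]ᵀ = Mᵀv becomes [[148, 14]; [14, 6]]·[α, β]ᵀ = [176, 16]ᵀ.
Eliminating β: 6·(row 1) − 14·(row 2) gives 692·α = 6·176 − 14·16 = 832, so α = 208/173.
Then β = (16 − 14·(208/173))/6 = -24/173.

α = 1.202, β = -0.139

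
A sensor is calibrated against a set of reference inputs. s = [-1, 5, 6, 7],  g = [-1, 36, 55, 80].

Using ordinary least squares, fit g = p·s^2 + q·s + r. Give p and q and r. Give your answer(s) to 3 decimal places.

Normal-equation sums: Σs^2·s^2 = 4323, Σs^2·s = 683, Σs^2 = 111, Σs·s = 111, Σs = 17, Σ1 = 4.
Moment sums: Σs^2·g = 6799, Σs·g = 1071, Σg = 170.
So AᵀA·[p, q, r]ᵀ = Aᵀg: [[4323, 683, 111]; [683, 111, 17]; [111, 17, 4]]·[p, q, r]ᵀ = [6799, 1071, 170]ᵀ.
Row-reducing yields p = 2815/1412, q = -13237/7060, r = -17137/3530.

p = 1.994, q = -1.875, r = -4.855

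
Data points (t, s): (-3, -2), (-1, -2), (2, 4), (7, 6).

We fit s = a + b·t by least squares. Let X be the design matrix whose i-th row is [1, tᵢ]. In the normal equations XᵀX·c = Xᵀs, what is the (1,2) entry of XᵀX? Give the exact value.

5

Row 1 ↔ basis 1, column 2 ↔ basis t, so (XᵀX)_{1,2} = Σᵢ t = (1)·(-3) + (1)·(-1) + (1)·(2) + (1)·(7) = 5.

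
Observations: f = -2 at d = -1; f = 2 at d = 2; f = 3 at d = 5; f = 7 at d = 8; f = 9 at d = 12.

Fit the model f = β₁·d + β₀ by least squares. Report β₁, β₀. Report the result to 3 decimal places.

β₁ = 0.839, β₀ = -0.560

MᵀM·[β₁, β₀]ᵀ = Mᵀf reads: 238·β₁ + 26·β₀ = 185;  26·β₁ + 5·β₀ = 19.
(Σd·d = 238, Σd = 26, Σ1 = 5, Σd·f = 185, Σf = 19.)
Δ = 238·5 − 26² = 514.
β₁ = (185·5 − 26·19)/514 = 431/514; β₀ = (238·19 − 26·185)/514 = -144/257.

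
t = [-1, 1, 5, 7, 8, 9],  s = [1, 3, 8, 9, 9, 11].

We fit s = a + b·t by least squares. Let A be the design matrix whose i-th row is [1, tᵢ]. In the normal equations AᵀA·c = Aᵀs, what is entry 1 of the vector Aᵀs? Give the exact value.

41

Entry 1 ↔ basis 1, so (Aᵀs)_{1} = Σᵢ sᵢ = (1)·(1) + (1)·(3) + (1)·(8) + (1)·(9) + (1)·(9) + (1)·(11) = 41.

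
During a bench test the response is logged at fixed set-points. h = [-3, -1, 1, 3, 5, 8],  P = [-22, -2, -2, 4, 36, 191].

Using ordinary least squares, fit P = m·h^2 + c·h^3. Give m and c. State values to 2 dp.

With design matrix M, MᵀM = [[4885, 35893]; [35893, 279229]] and MᵀP = [12958, 102994]ᵀ.
det = 4885·279229 − 35893² = 75726216.
m = (12958·279229 − 35893·102994)/75726216 = -6542855/6310518; c = (4885·102994 − 35893·12958)/75726216 = 3168683/6310518.

m = -1.04, c = 0.50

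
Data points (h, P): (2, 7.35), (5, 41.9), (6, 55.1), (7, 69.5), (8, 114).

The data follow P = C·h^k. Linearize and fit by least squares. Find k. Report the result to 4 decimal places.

With ln Pᵢ as the transformed response and ln hᵢ as the regressor:
XᵀX = [[14.3918, 8.1197]; [8.1197, 5]], rhs = [32.6797, 18.7167]ᵀ  (here Σln h = 8.1197, Σ(ln h)² = 14.3918, Σln P = 18.7167, Σln h·ln P = 32.6797).
Δ = 14.3918·5 − (8.1197)² = 6.0295; k = (32.6797·5 − 8.1197·18.7167)/6.0295 = 1.89480, ln C = (14.3918·18.7167 − 8.1197·32.6797)/6.0295 = 0.66629.

k = 1.8948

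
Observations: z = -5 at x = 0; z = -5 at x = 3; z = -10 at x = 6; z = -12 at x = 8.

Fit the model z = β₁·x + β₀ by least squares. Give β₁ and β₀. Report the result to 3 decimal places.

The normal equations are: 109·β₁ + 17·β₀ = -171;  17·β₁ + 4·β₀ = -32.
(Σx·x = 109, Σx = 17, Σ1 = 4, Σx·z = -171, Σz = -32.)
det = 109·4 − 17² = 147.
β₁ = ((-171)·4 − 17·(-32))/147 = -20/21; β₀ = (109·(-32) − 17·(-171))/147 = -83/21.

β₁ = -0.952, β₀ = -3.952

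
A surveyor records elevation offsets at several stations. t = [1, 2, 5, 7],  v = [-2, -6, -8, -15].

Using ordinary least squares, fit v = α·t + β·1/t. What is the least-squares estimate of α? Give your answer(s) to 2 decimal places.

Sums needed: Σt·t = 79, Σt·1/t = 4, Σ1/t·1/t = 6421/4900.
For Xᵀv: Σt·v = -159, Σ1/t·v = -306/35.
Normal equations: [[79, 4]; [4, 6421/4900]]·[α, β]ᵀ = [-159, -306/35]ᵀ.
Determinant 79·(6421/4900) − 4² = 428859/4900.
α = ((-159)·(6421/4900) − 4·(-306/35))/(428859/4900) = -283193/142953; β = (79·(-306/35) − 4·(-159))/(428859/4900) = -89320/142953.

α = -1.98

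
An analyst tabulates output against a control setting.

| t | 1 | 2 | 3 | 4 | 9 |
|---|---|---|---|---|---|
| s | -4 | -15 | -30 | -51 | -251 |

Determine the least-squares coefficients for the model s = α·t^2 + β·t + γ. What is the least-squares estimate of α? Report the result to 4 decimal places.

The normal equations are: 6915·α + 829·β + 111·γ = -21481;  829·α + 111·β + 19·γ = -2587;  111·α + 19·β + 5·γ = -351.
(Σt^2·t^2 = 6915, Σt^2·t = 829, Σt^2 = 111, Σt·t = 111, Σt = 19, Σ1 = 5, Σt^2·s = -21481, Σt·s = -2587, Σs = -351.)
Solving the 3×3 system (Gaussian elimination) gives α = -26028/8599, β = -4579/8599, γ = -8428/8599.

α = -3.0269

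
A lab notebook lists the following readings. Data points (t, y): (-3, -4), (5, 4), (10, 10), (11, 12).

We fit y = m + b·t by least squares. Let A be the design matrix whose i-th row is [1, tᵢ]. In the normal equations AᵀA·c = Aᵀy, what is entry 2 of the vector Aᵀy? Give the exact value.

264

Entry 2 ↔ basis t, so (Aᵀy)_{2} = Σᵢ (t)·yᵢ = (-3)·(-4) + (5)·(4) + (10)·(10) + (11)·(12) = 264.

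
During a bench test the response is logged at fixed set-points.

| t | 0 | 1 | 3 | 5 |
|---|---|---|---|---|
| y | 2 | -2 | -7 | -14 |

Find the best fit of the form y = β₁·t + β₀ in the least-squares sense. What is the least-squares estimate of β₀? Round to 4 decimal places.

With design matrix A, AᵀA = [[35, 9]; [9, 4]] and Aᵀy = [-93, -21]ᵀ.
Eliminating β₀: 4·(row 1) − 9·(row 2) gives 59·β₁ = 4·(-93) − 9·(-21) = -183, so β₁ = -183/59.
Then β₀ = ((-21) − 9·(-183/59))/4 = 102/59.

β₀ = 1.7288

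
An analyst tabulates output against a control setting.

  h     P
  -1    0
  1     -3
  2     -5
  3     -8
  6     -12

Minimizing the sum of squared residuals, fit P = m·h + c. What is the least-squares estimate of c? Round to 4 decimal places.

The normal equations are: 51·m + 11·c = -109;  11·m + 5·c = -28.
det = 51·5 − 11² = 134.
m = ((-109)·5 − 11·(-28))/134 = -237/134; c = (51·(-28) − 11·(-109))/134 = -229/134.

c = -1.7090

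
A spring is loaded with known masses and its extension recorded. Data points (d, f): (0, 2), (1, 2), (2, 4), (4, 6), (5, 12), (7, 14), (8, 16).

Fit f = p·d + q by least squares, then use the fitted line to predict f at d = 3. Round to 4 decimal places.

MᵀM·[p, q]ᵀ = Mᵀf reads: 159·p + 27·q = 320;  27·p + 7·q = 56.
det = 159·7 − 27² = 384.
p = (320·7 − 27·56)/384 = 91/48; q = (159·56 − 27·320)/384 = 11/16.
At d = 3: f̂ = (91/48)·(3) + (11/16)·(1) = 51/8.

f̂ = 6.3750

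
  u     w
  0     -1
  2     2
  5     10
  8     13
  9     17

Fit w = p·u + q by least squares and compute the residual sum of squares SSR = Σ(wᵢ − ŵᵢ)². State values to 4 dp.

Normal-equation sums: Σu·u = 174, Σu = 24, Σ1 = 5.
Moment sums: Σu·w = 311, Σw = 41.
So AᵀA·[p, q]ᵀ = Aᵀw: [[174, 24]; [24, 5]]·[p, q]ᵀ = [311, 41]ᵀ.
Determinant 174·5 − 24² = 294.
p = (311·5 − 24·41)/294 = 571/294; q = (174·41 − 24·311)/294 = -55/49.
Residuals: 6/49, -16/21, 415/294, -208/147, 9/14; SSR = 1471/294.

SSR = 5.0034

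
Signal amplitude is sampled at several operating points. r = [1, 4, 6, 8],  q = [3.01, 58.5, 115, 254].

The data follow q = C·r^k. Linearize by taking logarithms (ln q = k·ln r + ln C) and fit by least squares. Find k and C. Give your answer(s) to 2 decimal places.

Let Y = ln q. Fitting Y = k·ln r + ln C by least squares:
Over the data: Σln r = 5.2575, Σ(ln r)² = 9.4563, Σln q = 15.4532, Σln r·ln q = 25.6572.
Normal system: [[9.4563, 5.2575]; [5.2575, 4]]·[k, ln C]ᵀ = [25.6572, 15.4532]ᵀ.
Δ = 9.4563·4 − (5.2575)² = 10.1839; k = (25.6572·4 − 5.2575·15.4532)/10.1839 = 2.09974, ln C = (9.4563·15.4532 − 5.2575·25.6572)/10.1839 = 1.10347, so C = exp(1.10347) = 3.01460.

k = 2.10, C = 3.01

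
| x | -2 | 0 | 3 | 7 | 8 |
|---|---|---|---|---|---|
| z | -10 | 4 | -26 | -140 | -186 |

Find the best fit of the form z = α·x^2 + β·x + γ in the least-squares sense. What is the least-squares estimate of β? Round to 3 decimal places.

β = -0.105

Entries of MᵀM: Σx^2·x^2 = 6594, Σx^2·x = 874, Σx^2 = 126, Σx·x = 126, Σx = 16, Σ1 = 5.
For Mᵀz: Σx^2·z = -19038, Σx·z = -2526, Σz = -358.
So MᵀM·[α, β, γ]ᵀ = Mᵀz: [[6594, 874, 126]; [874, 126, 16]; [126, 16, 5]]·[α, β, γ]ᵀ = [-19038, -2526, -358]ᵀ.
Row-reducing yields α = -1411/484, β = -51/484, γ = 533/242.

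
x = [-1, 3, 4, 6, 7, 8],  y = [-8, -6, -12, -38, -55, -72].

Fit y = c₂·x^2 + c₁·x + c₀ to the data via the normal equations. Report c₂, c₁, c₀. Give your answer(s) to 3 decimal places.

c₂ = -1.548, c₁ = 3.561, c₀ = -2.721

Compute the Gram sums: Σx^2·x^2 = 8131, Σx^2·x = 1161, Σx^2 = 175, Σx·x = 175, Σx = 27, Σ1 = 6.
And Σx^2·y = -8925, Σx·y = -1247, Σy = -191.
Solving the 3×3 system (Gaussian elimination) gives c₂ = -2083/1346, c₁ = 4793/1346, c₀ = -1831/673.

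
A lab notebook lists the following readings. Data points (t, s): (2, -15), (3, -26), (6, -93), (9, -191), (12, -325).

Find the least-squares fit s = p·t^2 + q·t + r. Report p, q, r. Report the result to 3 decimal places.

p = -1.925, q = -4.159, r = 2.107

The normal equations are: 28690·p + 2708·q + 274·r = -65913;  2708·p + 274·q + 32·r = -6285;  274·p + 32·q + 5·r = -650.
Inverting the 3×3 Gram matrix, [p, q, r]ᵀ = [-56813/29514, -122759/29514, 10365/4919]ᵀ.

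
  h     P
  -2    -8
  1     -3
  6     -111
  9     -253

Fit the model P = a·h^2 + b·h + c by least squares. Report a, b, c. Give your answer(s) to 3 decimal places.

a = -3.063, b = -0.720, c = 2.176

With design matrix X, XᵀX = [[7874, 938, 122]; [938, 122, 14]; [122, 14, 4]] and XᵀP = [-24524, -2930, -375]ᵀ.
Inverting the 3×3 Gram matrix, [a, b, c]ᵀ = [-49/16, -841/1168, 1271/584]ᵀ.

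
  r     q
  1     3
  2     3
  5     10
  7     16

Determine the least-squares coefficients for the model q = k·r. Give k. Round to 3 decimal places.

Normal-equation sums: Σr·r = 79.
For Xᵀq: Σr·q = 171.
Normal equations: [[79]]·[k]ᵀ = [171]ᵀ.
Hence k = 171 / 79 ≈ 2.16456.

k = 2.165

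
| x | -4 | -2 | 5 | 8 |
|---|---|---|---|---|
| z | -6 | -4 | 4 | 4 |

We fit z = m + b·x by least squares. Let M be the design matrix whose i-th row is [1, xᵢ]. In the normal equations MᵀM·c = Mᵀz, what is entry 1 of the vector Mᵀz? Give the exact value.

Entry 1 ↔ basis 1, so (Mᵀz)_{1} = Σᵢ zᵢ = (1)·(-6) + (1)·(-4) + (1)·(4) + (1)·(4) = -2.

-2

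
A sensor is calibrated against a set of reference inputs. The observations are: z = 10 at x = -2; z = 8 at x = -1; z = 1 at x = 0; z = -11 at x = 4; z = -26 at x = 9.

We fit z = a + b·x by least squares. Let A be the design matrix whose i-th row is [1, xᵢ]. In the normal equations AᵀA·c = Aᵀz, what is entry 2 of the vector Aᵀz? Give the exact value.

Entry 2 ↔ basis x, so (Aᵀz)_{2} = Σᵢ (x)·zᵢ = (-2)·(10) + (-1)·(8) + (0)·(1) + (4)·(-11) + (9)·(-26) = -306.

-306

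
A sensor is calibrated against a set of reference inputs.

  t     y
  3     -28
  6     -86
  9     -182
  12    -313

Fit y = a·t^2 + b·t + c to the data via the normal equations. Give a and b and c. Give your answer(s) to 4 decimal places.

Setting ∂/∂a … = 0 gives: 28674·a + 2700·b + 270·c = -63162;  2700·a + 270·b + 30·c = -5994;  270·a + 30·b + 4·c = -609.
(Σt^2·t^2 = 28674, Σt^2·t = 2700, Σt^2 = 270, Σt·t = 270, Σt = 30, Σ1 = 4, Σt^2·y = -63162, Σt·y = -5994, Σy = -609.)
Row-reducing yields a = -73/36, b = -77/60, c = -23/4.

a = -2.0278, b = -1.2833, c = -5.7500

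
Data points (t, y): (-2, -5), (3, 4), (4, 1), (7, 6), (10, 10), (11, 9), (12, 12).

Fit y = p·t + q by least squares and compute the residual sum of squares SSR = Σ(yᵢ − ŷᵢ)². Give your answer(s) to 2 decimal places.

SSR = 12.40

The normal system XᵀX·[p, q]ᵀ = Xᵀy is [[443, 45]; [45, 7]]·[p, q]ᵀ = [411, 37]ᵀ.
Eliminating q: 7·(row 1) − 45·(row 2) gives 1076·p = 7·411 − 45·37 = 1212, so p = 303/269.
Then q = (37 − 45·(303/269))/7 = -526/269.
Residuals: -213/269, 693/269, -417/269, 19/269, 186/269, -386/269, 118/269; SSR = 3336/269.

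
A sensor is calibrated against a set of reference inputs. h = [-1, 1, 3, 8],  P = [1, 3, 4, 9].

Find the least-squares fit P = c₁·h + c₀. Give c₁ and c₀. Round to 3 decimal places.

Sums needed: Σh·h = 75, Σh = 11, Σ1 = 4.
And Σh·P = 86, ΣP = 17.
So XᵀX·[c₁, c₀]ᵀ = XᵀP: [[75, 11]; [11, 4]]·[c₁, c₀]ᵀ = [86, 17]ᵀ.
Δ = 75·4 − 11² = 179.
c₁ = (86·4 − 11·17)/179 = 157/179; c₀ = (75·17 − 11·86)/179 = 329/179.

c₁ = 0.877, c₀ = 1.838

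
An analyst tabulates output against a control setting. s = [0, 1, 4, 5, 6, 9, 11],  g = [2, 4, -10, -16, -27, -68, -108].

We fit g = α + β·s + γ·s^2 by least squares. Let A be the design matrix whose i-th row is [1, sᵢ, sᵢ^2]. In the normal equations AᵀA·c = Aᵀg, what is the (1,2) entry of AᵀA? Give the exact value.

36

Row 1 ↔ basis 1, column 2 ↔ basis s, so (AᵀA)_{1,2} = Σᵢ s = (1)·(0) + (1)·(1) + (1)·(4) + (1)·(5) + (1)·(6) + (1)·(9) + (1)·(11) = 36.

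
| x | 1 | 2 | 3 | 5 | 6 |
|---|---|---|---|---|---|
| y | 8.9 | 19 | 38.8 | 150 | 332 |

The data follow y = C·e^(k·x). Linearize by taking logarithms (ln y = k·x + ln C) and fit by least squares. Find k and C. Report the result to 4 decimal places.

With ln yᵢ as the transformed response and xᵢ as the regressor:
XᵀX = [[75.0000, 17.0000]; [17.0000, 5]], rhs = [78.9342, 19.6047]ᵀ  (here Σx = 17.0000, Σ(x)² = 75.0000, Σln y = 19.6047, Σx·ln y = 78.9342).
Solving (det = 86.0000): k = 0.71385, ln C = 1.49384, so C = exp(1.49384) = 4.45416.

k = 0.7139, C = 4.4542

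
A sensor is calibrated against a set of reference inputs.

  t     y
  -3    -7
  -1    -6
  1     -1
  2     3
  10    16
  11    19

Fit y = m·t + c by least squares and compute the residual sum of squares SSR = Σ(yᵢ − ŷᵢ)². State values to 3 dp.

SSR = 7.490

Entries of MᵀM: Σt·t = 236, Σt = 20, Σ1 = 6.
And Σt·y = 401, Σy = 24.
Normal equations: [[236, 20]; [20, 6]]·[m, c]ᵀ = [401, 24]ᵀ.
Eliminating c: 6·(row 1) − 20·(row 2) gives 1016·m = 6·401 − 20·24 = 1926, so m = 963/508.
Then c = (24 − 20·(963/508))/6 = -589/254.
Residuals: 511/508, -907/508, -293/508, 194/127, -81/127, 237/508; SSR = 3805/508.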